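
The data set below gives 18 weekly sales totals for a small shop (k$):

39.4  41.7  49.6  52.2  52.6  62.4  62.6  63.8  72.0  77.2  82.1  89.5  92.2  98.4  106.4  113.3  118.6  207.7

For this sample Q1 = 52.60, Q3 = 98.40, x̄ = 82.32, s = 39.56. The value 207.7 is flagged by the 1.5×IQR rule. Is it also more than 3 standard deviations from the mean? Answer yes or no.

z = (207.7 − 82.32) / 39.56 = 3.17.
|z| = 3.17 > 3.

yes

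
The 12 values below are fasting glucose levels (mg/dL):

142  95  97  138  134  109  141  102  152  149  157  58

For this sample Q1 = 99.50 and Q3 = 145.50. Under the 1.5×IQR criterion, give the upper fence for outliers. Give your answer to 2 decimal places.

214.50

IQR = Q3 − Q1 = 145.50 − 99.50 = 46.00.
Lower fence = Q1 − 1.5·IQR = 99.50 − 69.00 = 30.50.
Upper fence = Q3 + 1.5·IQR = 145.50 + 69.00 = 214.50.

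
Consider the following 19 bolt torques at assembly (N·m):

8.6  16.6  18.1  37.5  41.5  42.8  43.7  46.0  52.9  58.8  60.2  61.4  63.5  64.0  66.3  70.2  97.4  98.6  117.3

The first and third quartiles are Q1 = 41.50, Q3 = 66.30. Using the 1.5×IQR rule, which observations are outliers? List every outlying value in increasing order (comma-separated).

117.3

IQR = Q3 − Q1 = 66.30 − 41.50 = 24.80.
Lower fence = Q1 − 1.5·IQR = 41.50 − 37.20 = 4.30.
Upper fence = Q3 + 1.5·IQR = 66.30 + 37.20 = 103.50.
117.3 > 103.50 → outlier.
All remaining values lie within [4.30, 103.50].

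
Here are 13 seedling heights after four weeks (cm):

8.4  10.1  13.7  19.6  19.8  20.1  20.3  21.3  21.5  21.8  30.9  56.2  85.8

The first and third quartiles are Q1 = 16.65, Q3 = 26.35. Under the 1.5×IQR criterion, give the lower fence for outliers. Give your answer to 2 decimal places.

2.10

IQR = Q3 − Q1 = 26.35 − 16.65 = 9.70.
Lower fence = Q1 − 1.5·IQR = 16.65 − 14.55 = 2.10.
Upper fence = Q3 + 1.5·IQR = 26.35 + 14.55 = 40.90.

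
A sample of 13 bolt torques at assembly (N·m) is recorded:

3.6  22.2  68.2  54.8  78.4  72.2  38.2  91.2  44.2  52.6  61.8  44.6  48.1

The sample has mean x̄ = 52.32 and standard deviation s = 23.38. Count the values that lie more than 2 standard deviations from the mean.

1

Cutoffs: x̄ ± 2s = [5.56, 99.08].
Outside the cutoffs: 3.6.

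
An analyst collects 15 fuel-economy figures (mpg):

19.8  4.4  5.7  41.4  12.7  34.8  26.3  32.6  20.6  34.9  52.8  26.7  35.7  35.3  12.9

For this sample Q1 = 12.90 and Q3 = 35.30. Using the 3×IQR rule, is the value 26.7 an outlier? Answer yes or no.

no

IQR = Q3 − Q1 = 35.30 − 12.90 = 22.40.
Lower fence = Q1 − 3·IQR = 12.90 − 67.20 = -54.30.
Upper fence = Q3 + 3·IQR = 35.30 + 67.20 = 102.50.
26.7 lies within [-54.30, 102.50].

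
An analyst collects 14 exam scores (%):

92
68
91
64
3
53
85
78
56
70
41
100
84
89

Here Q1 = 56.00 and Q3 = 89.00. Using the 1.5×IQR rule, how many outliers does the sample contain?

1

IQR = 33.00; fences at 56.00 − 49.50 = 6.50 and 89.00 + 49.50 = 138.50.
Outside the cutoffs: 3.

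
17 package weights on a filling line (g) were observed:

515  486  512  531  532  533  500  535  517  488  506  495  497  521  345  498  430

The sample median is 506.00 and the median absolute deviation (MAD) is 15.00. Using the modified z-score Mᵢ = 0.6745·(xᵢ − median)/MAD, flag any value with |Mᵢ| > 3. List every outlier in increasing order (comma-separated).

345, 430

|Mᵢ| > 3 ⇔ |xᵢ − 506.00| > 3·15.00/0.6745 = 66.72.
So outliers lie outside [439.28, 572.72].
345: M = -7.24 → outlier.
430: M = -3.42 → outlier.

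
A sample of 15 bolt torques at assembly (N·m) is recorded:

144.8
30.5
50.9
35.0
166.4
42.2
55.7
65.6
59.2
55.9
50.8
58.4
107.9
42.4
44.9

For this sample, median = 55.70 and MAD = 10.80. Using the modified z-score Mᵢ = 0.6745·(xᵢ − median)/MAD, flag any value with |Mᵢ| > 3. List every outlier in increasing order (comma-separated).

107.9, 144.8, 166.4

|Mᵢ| > 3 ⇔ |xᵢ − 55.70| > 3·10.80/0.6745 = 48.04.
So outliers lie outside [7.66, 103.74].
107.9: M = 3.26 → outlier.
144.8: M = 5.56 → outlier.
166.4: M = 6.91 → outlier.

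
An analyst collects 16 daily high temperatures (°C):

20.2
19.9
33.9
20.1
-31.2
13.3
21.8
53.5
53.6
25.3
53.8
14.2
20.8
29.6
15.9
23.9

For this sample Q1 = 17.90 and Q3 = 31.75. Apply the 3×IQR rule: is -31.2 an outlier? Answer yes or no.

yes

IQR = Q3 − Q1 = 31.75 − 17.90 = 13.85.
Lower fence = Q1 − 3·IQR = 17.90 − 41.55 = -23.65.
Upper fence = Q3 + 3·IQR = 31.75 + 41.55 = 73.30.
-31.2 lies below the lower fence.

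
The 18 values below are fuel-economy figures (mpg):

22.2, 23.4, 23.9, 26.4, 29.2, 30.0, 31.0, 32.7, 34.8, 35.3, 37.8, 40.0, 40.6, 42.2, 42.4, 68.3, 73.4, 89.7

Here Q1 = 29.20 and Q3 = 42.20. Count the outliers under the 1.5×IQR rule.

3

IQR = 13.00; fences at 29.20 − 19.50 = 9.70 and 42.20 + 19.50 = 61.70.
Outside the cutoffs: 68.3, 73.4, 89.7.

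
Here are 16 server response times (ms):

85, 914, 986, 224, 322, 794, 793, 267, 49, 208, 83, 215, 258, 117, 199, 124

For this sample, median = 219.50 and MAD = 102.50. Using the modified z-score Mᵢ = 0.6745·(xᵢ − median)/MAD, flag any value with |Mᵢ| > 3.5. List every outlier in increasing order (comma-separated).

793, 794, 914, 986

|Mᵢ| > 3.5 ⇔ |xᵢ − 219.50| > 3.5·102.50/0.6745 = 531.88.
So outliers lie outside [-312.38, 751.38].
793: M = 3.77 → outlier.
794: M = 3.78 → outlier.
914: M = 4.57 → outlier.
986: M = 5.04 → outlier.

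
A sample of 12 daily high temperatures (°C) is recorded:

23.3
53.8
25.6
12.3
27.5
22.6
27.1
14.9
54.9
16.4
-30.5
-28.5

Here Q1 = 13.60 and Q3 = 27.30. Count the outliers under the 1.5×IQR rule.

4

IQR = 13.70; fences at 13.60 − 20.55 = -6.95 and 27.30 + 20.55 = 47.85.
Outside the cutoffs: -30.5, -28.5, 53.8, 54.9.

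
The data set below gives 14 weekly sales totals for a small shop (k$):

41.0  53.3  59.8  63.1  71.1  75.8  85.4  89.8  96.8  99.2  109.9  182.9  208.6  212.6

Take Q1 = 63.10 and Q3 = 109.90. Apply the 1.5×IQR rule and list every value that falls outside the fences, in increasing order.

IQR = Q3 − Q1 = 109.90 − 63.10 = 46.80.
Lower fence = Q1 − 1.5·IQR = 63.10 − 70.20 = -7.10.
Upper fence = Q3 + 1.5·IQR = 109.90 + 70.20 = 180.10.
182.9 > 180.10 → outlier.
208.6 > 180.10 → outlier.
212.6 > 180.10 → outlier.
All remaining values lie within [-7.10, 180.10].

182.9, 208.6, 212.6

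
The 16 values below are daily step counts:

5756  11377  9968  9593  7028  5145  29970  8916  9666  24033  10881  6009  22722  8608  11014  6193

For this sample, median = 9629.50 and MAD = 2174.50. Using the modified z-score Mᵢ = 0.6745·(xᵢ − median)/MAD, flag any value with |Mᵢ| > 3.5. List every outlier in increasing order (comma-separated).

22722, 24033, 29970

|Mᵢ| > 3.5 ⇔ |xᵢ − 9629.50| > 3.5·2174.50/0.6745 = 11283.54.
So outliers lie outside [-1654.04, 20913.04].
22722: M = 4.06 → outlier.
24033: M = 4.47 → outlier.
29970: M = 6.31 → outlier.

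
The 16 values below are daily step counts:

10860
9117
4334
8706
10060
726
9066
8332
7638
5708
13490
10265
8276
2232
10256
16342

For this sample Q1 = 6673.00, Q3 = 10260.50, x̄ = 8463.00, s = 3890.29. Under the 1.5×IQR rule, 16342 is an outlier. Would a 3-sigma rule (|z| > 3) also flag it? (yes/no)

no

z = (16342 − 8463.00) / 3890.29 = 2.03.
|z| = 2.03 ≤ 3.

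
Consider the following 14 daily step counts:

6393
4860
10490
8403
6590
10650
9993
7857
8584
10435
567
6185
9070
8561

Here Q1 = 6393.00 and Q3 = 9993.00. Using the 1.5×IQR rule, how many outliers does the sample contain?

1

IQR = 3600.00; fences at 6393.00 − 5400.00 = 993.00 and 9993.00 + 5400.00 = 15393.00.
Outside the cutoffs: 567.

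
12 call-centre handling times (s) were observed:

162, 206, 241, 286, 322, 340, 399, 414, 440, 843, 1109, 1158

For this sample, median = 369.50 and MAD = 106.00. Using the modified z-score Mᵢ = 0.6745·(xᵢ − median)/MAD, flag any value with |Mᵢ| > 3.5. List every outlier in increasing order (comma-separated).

|Mᵢ| > 3.5 ⇔ |xᵢ − 369.50| > 3.5·106.00/0.6745 = 550.04.
So outliers lie outside [-180.54, 919.54].
1109: M = 4.71 → outlier.
1158: M = 5.02 → outlier.

1109, 1158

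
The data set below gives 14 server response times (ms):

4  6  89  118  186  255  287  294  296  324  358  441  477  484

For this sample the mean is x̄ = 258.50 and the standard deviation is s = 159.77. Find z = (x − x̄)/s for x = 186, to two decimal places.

-0.45

z = (186 − 258.50) / 159.77 = -0.45.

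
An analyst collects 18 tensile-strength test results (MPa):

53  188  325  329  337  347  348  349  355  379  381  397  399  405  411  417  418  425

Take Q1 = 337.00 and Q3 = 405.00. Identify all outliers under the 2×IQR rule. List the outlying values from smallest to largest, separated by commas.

IQR = Q3 − Q1 = 405.00 − 337.00 = 68.00.
Lower fence = Q1 − 2·IQR = 337.00 − 136.00 = 201.00.
Upper fence = Q3 + 2·IQR = 405.00 + 136.00 = 541.00.
53 < 201.00 → outlier.
188 < 201.00 → outlier.
All remaining values lie within [201.00, 541.00].

53, 188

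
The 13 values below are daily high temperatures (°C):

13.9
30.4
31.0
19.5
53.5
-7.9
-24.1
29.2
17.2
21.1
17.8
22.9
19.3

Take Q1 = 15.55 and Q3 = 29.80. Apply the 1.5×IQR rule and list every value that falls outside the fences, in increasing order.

IQR = Q3 − Q1 = 29.80 − 15.55 = 14.25.
Lower fence = Q1 − 1.5·IQR = 15.55 − 21.375 = -5.825.
Upper fence = Q3 + 1.5·IQR = 29.80 + 21.375 = 51.175.
-24.1 < -5.825 → outlier.
-7.9 < -5.825 → outlier.
53.5 > 51.175 → outlier.
All remaining values lie within [-5.825, 51.175].

-24.1, -7.9, 53.5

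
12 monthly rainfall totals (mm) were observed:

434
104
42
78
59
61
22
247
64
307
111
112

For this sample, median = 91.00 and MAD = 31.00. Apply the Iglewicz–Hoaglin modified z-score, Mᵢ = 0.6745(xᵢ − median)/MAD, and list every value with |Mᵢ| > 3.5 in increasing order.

|Mᵢ| > 3.5 ⇔ |xᵢ − 91.00| > 3.5·31.00/0.6745 = 160.86.
So outliers lie outside [-69.86, 251.86].
307: M = 4.70 → outlier.
434: M = 7.46 → outlier.

307, 434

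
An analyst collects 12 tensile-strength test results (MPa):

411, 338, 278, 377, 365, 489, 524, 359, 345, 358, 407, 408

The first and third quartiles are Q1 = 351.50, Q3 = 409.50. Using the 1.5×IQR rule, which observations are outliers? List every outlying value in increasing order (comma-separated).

IQR = Q3 − Q1 = 409.50 − 351.50 = 58.00.
Lower fence = Q1 − 1.5·IQR = 351.50 − 87.00 = 264.50.
Upper fence = Q3 + 1.5·IQR = 409.50 + 87.00 = 496.50.
524 > 496.50 → outlier.
All remaining values lie within [264.50, 496.50].

524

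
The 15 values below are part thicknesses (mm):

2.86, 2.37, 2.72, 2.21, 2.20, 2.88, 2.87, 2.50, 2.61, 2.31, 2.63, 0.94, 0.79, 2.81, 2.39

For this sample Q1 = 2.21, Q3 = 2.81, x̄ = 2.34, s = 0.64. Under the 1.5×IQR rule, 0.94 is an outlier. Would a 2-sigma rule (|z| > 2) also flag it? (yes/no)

z = (0.94 − 2.34) / 0.64 = -2.19.
|z| = 2.19 > 2.

yes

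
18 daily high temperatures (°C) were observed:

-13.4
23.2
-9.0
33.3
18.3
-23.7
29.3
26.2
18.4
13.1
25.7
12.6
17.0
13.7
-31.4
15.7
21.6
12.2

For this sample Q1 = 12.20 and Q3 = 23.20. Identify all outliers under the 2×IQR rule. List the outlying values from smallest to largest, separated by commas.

IQR = Q3 − Q1 = 23.20 − 12.20 = 11.00.
Lower fence = Q1 − 2·IQR = 12.20 − 22.00 = -9.80.
Upper fence = Q3 + 2·IQR = 23.20 + 22.00 = 45.20.
-31.4 < -9.80 → outlier.
-23.7 < -9.80 → outlier.
-13.4 < -9.80 → outlier.
All remaining values lie within [-9.80, 45.20].

-31.4, -23.7, -13.4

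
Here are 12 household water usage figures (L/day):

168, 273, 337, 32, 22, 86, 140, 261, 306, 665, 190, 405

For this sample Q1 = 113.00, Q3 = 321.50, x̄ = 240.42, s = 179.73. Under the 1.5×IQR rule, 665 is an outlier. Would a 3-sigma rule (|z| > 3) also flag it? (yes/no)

z = (665 − 240.42) / 179.73 = 2.36.
|z| = 2.36 ≤ 3.

no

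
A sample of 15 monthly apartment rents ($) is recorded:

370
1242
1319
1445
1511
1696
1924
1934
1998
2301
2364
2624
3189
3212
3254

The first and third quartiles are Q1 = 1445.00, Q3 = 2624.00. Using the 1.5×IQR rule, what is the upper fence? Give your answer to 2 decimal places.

IQR = Q3 − Q1 = 2624.00 − 1445.00 = 1179.00.
Lower fence = Q1 − 1.5·IQR = 1445.00 − 1768.50 = -323.50.
Upper fence = Q3 + 1.5·IQR = 2624.00 + 1768.50 = 4392.50.

4392.50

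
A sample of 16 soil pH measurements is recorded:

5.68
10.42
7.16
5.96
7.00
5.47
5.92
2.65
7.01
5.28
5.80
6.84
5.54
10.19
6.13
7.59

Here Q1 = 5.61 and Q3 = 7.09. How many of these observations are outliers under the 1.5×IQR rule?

IQR = 1.48; fences at 5.61 − 2.22 = 3.39 and 7.09 + 2.22 = 9.31.
Outside the cutoffs: 2.65, 10.19, 10.42.

3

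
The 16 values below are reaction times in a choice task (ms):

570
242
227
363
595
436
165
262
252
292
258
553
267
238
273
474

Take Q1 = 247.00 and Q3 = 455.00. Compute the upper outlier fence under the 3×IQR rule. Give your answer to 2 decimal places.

IQR = Q3 − Q1 = 455.00 − 247.00 = 208.00.
Lower fence = Q1 − 3·IQR = 247.00 − 624.00 = -377.00.
Upper fence = Q3 + 3·IQR = 455.00 + 624.00 = 1079.00.

1079.00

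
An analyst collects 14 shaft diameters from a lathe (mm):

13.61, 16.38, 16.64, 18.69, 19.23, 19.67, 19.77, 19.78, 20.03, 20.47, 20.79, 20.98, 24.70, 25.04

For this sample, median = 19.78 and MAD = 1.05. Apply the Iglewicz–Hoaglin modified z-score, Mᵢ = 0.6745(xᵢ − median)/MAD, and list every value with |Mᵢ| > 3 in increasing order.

|Mᵢ| > 3 ⇔ |xᵢ − 19.78| > 3·1.05/0.6745 = 4.67.
So outliers lie outside [15.11, 24.45].
13.61: M = -3.96 → outlier.
24.70: M = 3.16 → outlier.
25.04: M = 3.38 → outlier.

13.61, 24.70, 25.04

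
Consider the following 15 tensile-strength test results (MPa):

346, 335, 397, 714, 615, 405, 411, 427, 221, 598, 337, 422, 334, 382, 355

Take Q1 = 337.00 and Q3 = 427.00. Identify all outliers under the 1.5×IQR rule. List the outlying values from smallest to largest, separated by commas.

598, 615, 714

IQR = Q3 − Q1 = 427.00 − 337.00 = 90.00.
Lower fence = Q1 − 1.5·IQR = 337.00 − 135.00 = 202.00.
Upper fence = Q3 + 1.5·IQR = 427.00 + 135.00 = 562.00.
598 > 562.00 → outlier.
615 > 562.00 → outlier.
714 > 562.00 → outlier.
All remaining values lie within [202.00, 562.00].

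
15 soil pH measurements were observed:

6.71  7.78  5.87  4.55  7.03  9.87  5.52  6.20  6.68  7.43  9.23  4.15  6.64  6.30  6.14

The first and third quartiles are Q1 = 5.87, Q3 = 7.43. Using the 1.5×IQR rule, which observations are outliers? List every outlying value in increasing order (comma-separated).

9.87

IQR = Q3 − Q1 = 7.43 − 5.87 = 1.56.
Lower fence = Q1 − 1.5·IQR = 5.87 − 2.34 = 3.53.
Upper fence = Q3 + 1.5·IQR = 7.43 + 2.34 = 9.77.
9.87 > 9.77 → outlier.
All remaining values lie within [3.53, 9.77].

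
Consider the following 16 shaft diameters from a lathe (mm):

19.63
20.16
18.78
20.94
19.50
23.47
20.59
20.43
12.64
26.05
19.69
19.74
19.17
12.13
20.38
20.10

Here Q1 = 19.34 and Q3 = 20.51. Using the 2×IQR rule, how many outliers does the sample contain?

IQR = 1.17; fences at 19.34 − 2.34 = 17.00 and 20.51 + 2.34 = 22.85.
Outside the cutoffs: 12.13, 12.64, 23.47, 26.05.

4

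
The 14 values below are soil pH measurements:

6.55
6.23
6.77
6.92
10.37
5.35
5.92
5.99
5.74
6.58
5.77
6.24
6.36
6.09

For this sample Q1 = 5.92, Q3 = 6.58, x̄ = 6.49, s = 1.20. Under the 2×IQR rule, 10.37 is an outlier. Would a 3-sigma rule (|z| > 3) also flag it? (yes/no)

z = (10.37 − 6.49) / 1.20 = 3.23.
|z| = 3.23 > 3.

yes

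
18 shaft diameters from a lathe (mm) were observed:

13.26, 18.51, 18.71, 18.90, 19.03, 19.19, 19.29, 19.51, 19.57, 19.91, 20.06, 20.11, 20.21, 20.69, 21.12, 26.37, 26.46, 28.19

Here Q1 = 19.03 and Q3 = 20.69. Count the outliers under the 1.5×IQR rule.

IQR = 1.66; fences at 19.03 − 2.49 = 16.54 and 20.69 + 2.49 = 23.18.
Outside the cutoffs: 13.26, 26.37, 26.46, 28.19.

4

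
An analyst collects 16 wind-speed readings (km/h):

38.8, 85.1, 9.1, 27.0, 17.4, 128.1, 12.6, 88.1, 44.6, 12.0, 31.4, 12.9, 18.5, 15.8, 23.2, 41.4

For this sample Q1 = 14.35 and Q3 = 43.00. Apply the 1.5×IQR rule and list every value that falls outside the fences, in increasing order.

88.1, 128.1

IQR = Q3 − Q1 = 43.00 − 14.35 = 28.65.
Lower fence = Q1 − 1.5·IQR = 14.35 − 42.975 = -28.625.
Upper fence = Q3 + 1.5·IQR = 43.00 + 42.975 = 85.975.
88.1 > 85.975 → outlier.
128.1 > 85.975 → outlier.
All remaining values lie within [-28.625, 85.975].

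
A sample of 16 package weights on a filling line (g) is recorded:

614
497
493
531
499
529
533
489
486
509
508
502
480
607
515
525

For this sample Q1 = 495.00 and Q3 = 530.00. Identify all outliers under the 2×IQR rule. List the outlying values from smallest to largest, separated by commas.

607, 614

IQR = Q3 − Q1 = 530.00 − 495.00 = 35.00.
Lower fence = Q1 − 2·IQR = 495.00 − 70.00 = 425.00.
Upper fence = Q3 + 2·IQR = 530.00 + 70.00 = 600.00.
607 > 600.00 → outlier.
614 > 600.00 → outlier.
All remaining values lie within [425.00, 600.00].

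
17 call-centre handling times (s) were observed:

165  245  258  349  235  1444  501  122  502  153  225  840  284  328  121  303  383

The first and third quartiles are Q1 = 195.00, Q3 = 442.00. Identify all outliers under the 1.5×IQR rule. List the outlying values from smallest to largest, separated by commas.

IQR = Q3 − Q1 = 442.00 − 195.00 = 247.00.
Lower fence = Q1 − 1.5·IQR = 195.00 − 370.50 = -175.50.
Upper fence = Q3 + 1.5·IQR = 442.00 + 370.50 = 812.50.
840 > 812.50 → outlier.
1444 > 812.50 → outlier.
All remaining values lie within [-175.50, 812.50].

840, 1444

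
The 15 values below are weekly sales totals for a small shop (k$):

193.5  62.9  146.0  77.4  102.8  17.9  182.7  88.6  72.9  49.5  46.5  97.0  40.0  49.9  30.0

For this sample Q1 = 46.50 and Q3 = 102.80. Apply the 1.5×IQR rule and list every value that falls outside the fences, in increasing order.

193.5

IQR = Q3 − Q1 = 102.80 − 46.50 = 56.30.
Lower fence = Q1 − 1.5·IQR = 46.50 − 84.45 = -37.95.
Upper fence = Q3 + 1.5·IQR = 102.80 + 84.45 = 187.25.
193.5 > 187.25 → outlier.
All remaining values lie within [-37.95, 187.25].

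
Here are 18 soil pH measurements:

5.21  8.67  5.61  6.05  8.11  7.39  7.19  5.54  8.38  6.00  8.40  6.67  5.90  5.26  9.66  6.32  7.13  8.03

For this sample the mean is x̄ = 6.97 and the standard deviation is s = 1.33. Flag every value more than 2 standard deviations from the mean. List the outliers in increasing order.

9.66

Cutoffs at x̄ ± 2s: 6.97 ± 2·1.33 = [4.31, 9.63].
9.66: z = 2.02, |z| > 2 → outlier.
Every other value lies within [4.31, 9.63].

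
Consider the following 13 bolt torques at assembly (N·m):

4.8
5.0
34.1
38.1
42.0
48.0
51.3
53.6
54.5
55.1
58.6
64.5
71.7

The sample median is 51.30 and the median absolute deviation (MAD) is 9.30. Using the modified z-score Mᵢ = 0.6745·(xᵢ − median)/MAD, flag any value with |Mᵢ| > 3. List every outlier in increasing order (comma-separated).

|Mᵢ| > 3 ⇔ |xᵢ − 51.30| > 3·9.30/0.6745 = 41.36.
So outliers lie outside [9.94, 92.66].
4.8: M = -3.37 → outlier.
5.0: M = -3.36 → outlier.

4.8, 5.0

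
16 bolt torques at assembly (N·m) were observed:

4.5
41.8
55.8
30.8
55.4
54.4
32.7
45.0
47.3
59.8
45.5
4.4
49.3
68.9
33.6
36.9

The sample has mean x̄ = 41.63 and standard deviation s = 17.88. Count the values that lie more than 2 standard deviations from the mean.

2

Cutoffs: x̄ ± 2s = [5.87, 77.39].
Outside the cutoffs: 4.4, 4.5.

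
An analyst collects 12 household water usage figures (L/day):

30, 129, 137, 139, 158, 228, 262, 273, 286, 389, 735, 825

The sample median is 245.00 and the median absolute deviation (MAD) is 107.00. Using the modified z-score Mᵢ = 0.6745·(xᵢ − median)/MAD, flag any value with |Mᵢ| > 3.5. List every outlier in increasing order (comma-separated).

|Mᵢ| > 3.5 ⇔ |xᵢ − 245.00| > 3.5·107.00/0.6745 = 555.23.
So outliers lie outside [-310.23, 800.23].
825: M = 3.66 → outlier.

825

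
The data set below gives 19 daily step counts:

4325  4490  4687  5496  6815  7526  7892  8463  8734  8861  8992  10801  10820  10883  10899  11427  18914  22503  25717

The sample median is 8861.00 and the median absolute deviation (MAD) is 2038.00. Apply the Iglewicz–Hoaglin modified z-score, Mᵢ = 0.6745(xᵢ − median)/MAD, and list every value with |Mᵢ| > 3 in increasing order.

|Mᵢ| > 3 ⇔ |xᵢ − 8861.00| > 3·2038.00/0.6745 = 9064.49.
So outliers lie outside [-203.49, 17925.49].
18914: M = 3.33 → outlier.
22503: M = 4.51 → outlier.
25717: M = 5.58 → outlier.

18914, 22503, 25717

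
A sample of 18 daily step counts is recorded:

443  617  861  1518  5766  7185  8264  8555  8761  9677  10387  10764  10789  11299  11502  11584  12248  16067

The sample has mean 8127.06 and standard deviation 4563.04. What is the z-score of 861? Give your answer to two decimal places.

-1.59

z = (861 − 8127.06) / 4563.04 = -1.59.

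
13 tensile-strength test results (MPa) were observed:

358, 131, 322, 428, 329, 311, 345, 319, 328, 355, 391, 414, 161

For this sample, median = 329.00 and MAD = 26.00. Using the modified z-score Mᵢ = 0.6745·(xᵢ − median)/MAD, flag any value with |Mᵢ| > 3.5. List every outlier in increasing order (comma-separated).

131, 161

|Mᵢ| > 3.5 ⇔ |xᵢ − 329.00| > 3.5·26.00/0.6745 = 134.91.
So outliers lie outside [194.09, 463.91].
131: M = -5.14 → outlier.
161: M = -4.36 → outlier.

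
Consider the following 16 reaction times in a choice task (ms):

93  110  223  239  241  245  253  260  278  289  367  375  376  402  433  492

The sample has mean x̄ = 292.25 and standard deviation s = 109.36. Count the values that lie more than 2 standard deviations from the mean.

0

Cutoffs: x̄ ± 2s = [73.53, 510.97].
Every value lies within the cutoffs.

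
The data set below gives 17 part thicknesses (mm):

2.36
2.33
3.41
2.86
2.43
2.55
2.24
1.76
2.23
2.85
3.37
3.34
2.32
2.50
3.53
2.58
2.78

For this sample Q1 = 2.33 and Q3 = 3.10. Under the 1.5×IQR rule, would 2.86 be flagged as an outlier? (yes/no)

no

IQR = Q3 − Q1 = 3.10 − 2.33 = 0.77.
Lower fence = Q1 − 1.5·IQR = 2.33 − 1.155 = 1.175.
Upper fence = Q3 + 1.5·IQR = 3.10 + 1.155 = 4.255.
2.86 lies within [1.175, 4.255].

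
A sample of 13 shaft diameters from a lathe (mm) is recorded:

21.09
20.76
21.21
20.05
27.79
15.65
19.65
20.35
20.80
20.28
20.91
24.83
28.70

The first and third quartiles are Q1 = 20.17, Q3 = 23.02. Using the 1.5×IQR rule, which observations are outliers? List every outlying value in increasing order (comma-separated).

15.65, 27.79, 28.70

IQR = Q3 − Q1 = 23.02 − 20.17 = 2.85.
Lower fence = Q1 − 1.5·IQR = 20.17 − 4.275 = 15.895.
Upper fence = Q3 + 1.5·IQR = 23.02 + 4.275 = 27.295.
15.65 < 15.895 → outlier.
27.79 > 27.295 → outlier.
28.70 > 27.295 → outlier.
All remaining values lie within [15.895, 27.295].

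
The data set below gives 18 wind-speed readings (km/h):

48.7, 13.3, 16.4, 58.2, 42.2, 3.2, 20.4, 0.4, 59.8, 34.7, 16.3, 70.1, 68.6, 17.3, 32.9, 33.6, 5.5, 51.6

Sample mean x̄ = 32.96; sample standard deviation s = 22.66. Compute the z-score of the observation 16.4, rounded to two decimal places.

z = (16.4 − 32.96) / 22.66 = -0.73.

-0.73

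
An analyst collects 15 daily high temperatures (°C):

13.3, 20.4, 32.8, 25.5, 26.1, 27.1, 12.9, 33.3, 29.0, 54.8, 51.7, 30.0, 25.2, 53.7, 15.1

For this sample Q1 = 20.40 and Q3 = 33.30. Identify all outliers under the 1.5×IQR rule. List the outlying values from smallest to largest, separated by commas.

IQR = Q3 − Q1 = 33.30 − 20.40 = 12.90.
Lower fence = Q1 − 1.5·IQR = 20.40 − 19.35 = 1.05.
Upper fence = Q3 + 1.5·IQR = 33.30 + 19.35 = 52.65.
53.7 > 52.65 → outlier.
54.8 > 52.65 → outlier.
All remaining values lie within [1.05, 52.65].

53.7, 54.8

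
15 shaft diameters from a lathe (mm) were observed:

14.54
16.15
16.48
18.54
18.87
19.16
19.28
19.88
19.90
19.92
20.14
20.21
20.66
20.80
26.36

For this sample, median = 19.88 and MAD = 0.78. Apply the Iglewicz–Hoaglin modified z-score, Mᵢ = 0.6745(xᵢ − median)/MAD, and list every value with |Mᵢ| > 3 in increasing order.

14.54, 16.15, 26.36

|Mᵢ| > 3 ⇔ |xᵢ − 19.88| > 3·0.78/0.6745 = 3.47.
So outliers lie outside [16.41, 23.35].
14.54: M = -4.62 → outlier.
16.15: M = -3.23 → outlier.
26.36: M = 5.60 → outlier.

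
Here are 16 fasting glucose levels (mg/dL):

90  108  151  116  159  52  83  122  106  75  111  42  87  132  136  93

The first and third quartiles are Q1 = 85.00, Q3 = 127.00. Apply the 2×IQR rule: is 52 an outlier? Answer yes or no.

no

IQR = Q3 − Q1 = 127.00 − 85.00 = 42.00.
Lower fence = Q1 − 2·IQR = 85.00 − 84.00 = 1.00.
Upper fence = Q3 + 2·IQR = 127.00 + 84.00 = 211.00.
52 lies within [1.00, 211.00].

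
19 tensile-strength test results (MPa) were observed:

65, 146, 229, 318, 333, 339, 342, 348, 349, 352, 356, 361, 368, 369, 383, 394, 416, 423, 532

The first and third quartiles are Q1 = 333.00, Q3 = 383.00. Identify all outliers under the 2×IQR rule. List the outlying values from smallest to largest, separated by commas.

65, 146, 229, 532

IQR = Q3 − Q1 = 383.00 − 333.00 = 50.00.
Lower fence = Q1 − 2·IQR = 333.00 − 100.00 = 233.00.
Upper fence = Q3 + 2·IQR = 383.00 + 100.00 = 483.00.
65 < 233.00 → outlier.
146 < 233.00 → outlier.
229 < 233.00 → outlier.
532 > 483.00 → outlier.
All remaining values lie within [233.00, 483.00].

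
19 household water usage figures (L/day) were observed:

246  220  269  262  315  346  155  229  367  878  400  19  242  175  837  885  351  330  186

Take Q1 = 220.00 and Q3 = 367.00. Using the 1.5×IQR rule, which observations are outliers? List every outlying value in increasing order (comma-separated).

837, 878, 885

IQR = Q3 − Q1 = 367.00 − 220.00 = 147.00.
Lower fence = Q1 − 1.5·IQR = 220.00 − 220.50 = -0.50.
Upper fence = Q3 + 1.5·IQR = 367.00 + 220.50 = 587.50.
837 > 587.50 → outlier.
878 > 587.50 → outlier.
885 > 587.50 → outlier.
All remaining values lie within [-0.50, 587.50].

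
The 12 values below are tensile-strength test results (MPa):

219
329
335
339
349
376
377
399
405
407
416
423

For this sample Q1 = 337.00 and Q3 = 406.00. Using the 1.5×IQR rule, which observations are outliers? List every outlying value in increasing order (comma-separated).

IQR = Q3 − Q1 = 406.00 − 337.00 = 69.00.
Lower fence = Q1 − 1.5·IQR = 337.00 − 103.50 = 233.50.
Upper fence = Q3 + 1.5·IQR = 406.00 + 103.50 = 509.50.
219 < 233.50 → outlier.
All remaining values lie within [233.50, 509.50].

219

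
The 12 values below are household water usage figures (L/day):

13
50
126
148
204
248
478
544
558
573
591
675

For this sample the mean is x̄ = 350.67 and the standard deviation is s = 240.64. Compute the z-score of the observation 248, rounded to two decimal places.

z = (248 − 350.67) / 240.64 = -0.43.

-0.43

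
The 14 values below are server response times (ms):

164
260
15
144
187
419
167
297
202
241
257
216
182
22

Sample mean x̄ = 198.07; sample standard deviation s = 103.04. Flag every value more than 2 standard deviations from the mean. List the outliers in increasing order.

419

Cutoffs at x̄ ± 2s: 198.07 ± 2·103.04 = [-8.01, 404.15].
419: z = 2.14, |z| > 2 → outlier.
Every other value lies within [-8.01, 404.15].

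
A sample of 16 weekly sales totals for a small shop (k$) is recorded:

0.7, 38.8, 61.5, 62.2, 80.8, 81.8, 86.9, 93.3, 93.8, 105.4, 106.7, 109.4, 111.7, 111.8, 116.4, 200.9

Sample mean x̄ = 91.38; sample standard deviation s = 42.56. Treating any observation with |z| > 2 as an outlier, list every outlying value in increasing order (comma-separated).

0.7, 200.9

Cutoffs at x̄ ± 2s: 91.38 ± 2·42.56 = [6.26, 176.50].
0.7: z = -2.13, |z| > 2 → outlier.
200.9: z = 2.57, |z| > 2 → outlier.
Every other value lies within [6.26, 176.50].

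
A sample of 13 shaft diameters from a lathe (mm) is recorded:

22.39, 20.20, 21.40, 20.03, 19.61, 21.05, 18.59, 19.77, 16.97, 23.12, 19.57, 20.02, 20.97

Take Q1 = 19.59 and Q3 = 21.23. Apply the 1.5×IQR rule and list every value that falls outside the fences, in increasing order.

IQR = Q3 − Q1 = 21.23 − 19.59 = 1.64.
Lower fence = Q1 − 1.5·IQR = 19.59 − 2.46 = 17.13.
Upper fence = Q3 + 1.5·IQR = 21.23 + 2.46 = 23.69.
16.97 < 17.13 → outlier.
All remaining values lie within [17.13, 23.69].

16.97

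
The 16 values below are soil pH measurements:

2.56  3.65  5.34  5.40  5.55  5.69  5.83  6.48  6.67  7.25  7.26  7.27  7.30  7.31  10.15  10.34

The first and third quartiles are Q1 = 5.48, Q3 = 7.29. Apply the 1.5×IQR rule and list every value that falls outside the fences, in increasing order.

2.56, 10.15, 10.34

IQR = Q3 − Q1 = 7.29 − 5.48 = 1.81.
Lower fence = Q1 − 1.5·IQR = 5.48 − 2.715 = 2.765.
Upper fence = Q3 + 1.5·IQR = 7.29 + 2.715 = 10.005.
2.56 < 2.765 → outlier.
10.15 > 10.005 → outlier.
10.34 > 10.005 → outlier.
All remaining values lie within [2.765, 10.005].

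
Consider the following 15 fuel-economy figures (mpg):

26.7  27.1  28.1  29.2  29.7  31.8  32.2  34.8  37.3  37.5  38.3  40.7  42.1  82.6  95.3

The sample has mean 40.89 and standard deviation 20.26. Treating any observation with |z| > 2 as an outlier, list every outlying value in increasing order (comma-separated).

82.6, 95.3

Cutoffs at x̄ ± 2s: 40.89 ± 2·20.26 = [0.37, 81.41].
82.6: z = 2.06, |z| > 2 → outlier.
95.3: z = 2.69, |z| > 2 → outlier.
Every other value lies within [0.37, 81.41].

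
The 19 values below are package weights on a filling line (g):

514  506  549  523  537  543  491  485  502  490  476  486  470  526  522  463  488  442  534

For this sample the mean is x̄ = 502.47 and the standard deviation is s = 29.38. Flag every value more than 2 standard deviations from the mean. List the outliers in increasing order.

Cutoffs at x̄ ± 2s: 502.47 ± 2·29.38 = [443.71, 561.23].
442: z = -2.06, |z| > 2 → outlier.
Every other value lies within [443.71, 561.23].

442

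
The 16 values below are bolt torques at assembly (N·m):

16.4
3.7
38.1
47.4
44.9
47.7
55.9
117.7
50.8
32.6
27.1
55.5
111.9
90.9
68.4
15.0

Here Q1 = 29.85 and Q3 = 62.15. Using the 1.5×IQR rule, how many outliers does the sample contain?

IQR = 32.30; fences at 29.85 − 48.45 = -18.60 and 62.15 + 48.45 = 110.60.
Outside the cutoffs: 111.9, 117.7.

2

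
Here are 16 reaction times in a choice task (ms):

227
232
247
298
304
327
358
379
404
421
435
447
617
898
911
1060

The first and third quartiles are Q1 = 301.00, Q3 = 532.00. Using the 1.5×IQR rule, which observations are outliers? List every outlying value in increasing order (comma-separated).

IQR = Q3 − Q1 = 532.00 − 301.00 = 231.00.
Lower fence = Q1 − 1.5·IQR = 301.00 − 346.50 = -45.50.
Upper fence = Q3 + 1.5·IQR = 532.00 + 346.50 = 878.50.
898 > 878.50 → outlier.
911 > 878.50 → outlier.
1060 > 878.50 → outlier.
All remaining values lie within [-45.50, 878.50].

898, 911, 1060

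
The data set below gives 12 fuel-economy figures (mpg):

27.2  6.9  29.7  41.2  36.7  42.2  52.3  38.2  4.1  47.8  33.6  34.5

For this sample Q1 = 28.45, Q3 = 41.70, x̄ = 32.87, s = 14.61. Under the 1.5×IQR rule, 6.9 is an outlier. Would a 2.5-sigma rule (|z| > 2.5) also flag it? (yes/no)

z = (6.9 − 32.87) / 14.61 = -1.78.
|z| = 1.78 ≤ 2.5.

no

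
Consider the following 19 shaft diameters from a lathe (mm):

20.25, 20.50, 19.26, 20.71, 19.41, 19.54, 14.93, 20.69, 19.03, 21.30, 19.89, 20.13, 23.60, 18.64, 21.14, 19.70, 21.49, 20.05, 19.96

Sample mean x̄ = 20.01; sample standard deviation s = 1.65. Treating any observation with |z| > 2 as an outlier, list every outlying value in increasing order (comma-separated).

14.93, 23.60

Cutoffs at x̄ ± 2s: 20.01 ± 2·1.65 = [16.71, 23.31].
14.93: z = -3.08, |z| > 2 → outlier.
23.60: z = 2.18, |z| > 2 → outlier.
Every other value lies within [16.71, 23.31].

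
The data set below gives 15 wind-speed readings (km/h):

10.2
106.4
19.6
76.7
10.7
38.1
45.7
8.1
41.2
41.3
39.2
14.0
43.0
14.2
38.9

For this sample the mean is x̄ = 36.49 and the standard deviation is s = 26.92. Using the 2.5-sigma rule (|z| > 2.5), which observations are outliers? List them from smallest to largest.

Cutoffs at x̄ ± 2.5s: 36.49 ± 2.5·26.92 = [-30.81, 103.79].
106.4: z = 2.60, |z| > 2.5 → outlier.
Every other value lies within [-30.81, 103.79].

106.4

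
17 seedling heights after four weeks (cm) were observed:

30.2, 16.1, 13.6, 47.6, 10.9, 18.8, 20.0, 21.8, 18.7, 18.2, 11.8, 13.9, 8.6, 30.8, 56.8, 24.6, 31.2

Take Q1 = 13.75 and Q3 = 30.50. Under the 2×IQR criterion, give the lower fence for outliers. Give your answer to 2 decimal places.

IQR = Q3 − Q1 = 30.50 − 13.75 = 16.75.
Lower fence = Q1 − 2·IQR = 13.75 − 33.50 = -19.75.
Upper fence = Q3 + 2·IQR = 30.50 + 33.50 = 64.00.

-19.75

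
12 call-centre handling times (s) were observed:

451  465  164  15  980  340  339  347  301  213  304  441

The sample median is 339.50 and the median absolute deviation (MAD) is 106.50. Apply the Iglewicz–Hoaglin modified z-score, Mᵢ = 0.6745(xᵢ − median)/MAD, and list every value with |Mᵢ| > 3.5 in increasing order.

980

|Mᵢ| > 3.5 ⇔ |xᵢ − 339.50| > 3.5·106.50/0.6745 = 552.63.
So outliers lie outside [-213.13, 892.13].
980: M = 4.06 → outlier.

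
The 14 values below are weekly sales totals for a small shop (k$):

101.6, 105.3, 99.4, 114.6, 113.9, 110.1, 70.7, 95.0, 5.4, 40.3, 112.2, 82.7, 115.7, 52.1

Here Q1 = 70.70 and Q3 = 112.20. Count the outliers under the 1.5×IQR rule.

1

IQR = 41.50; fences at 70.70 − 62.25 = 8.45 and 112.20 + 62.25 = 174.45.
Outside the cutoffs: 5.4.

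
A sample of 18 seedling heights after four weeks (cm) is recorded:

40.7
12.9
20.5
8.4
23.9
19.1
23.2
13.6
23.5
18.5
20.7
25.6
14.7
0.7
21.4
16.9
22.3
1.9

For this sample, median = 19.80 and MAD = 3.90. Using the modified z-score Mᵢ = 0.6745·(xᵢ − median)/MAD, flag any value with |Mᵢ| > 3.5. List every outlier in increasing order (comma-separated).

|Mᵢ| > 3.5 ⇔ |xᵢ − 19.80| > 3.5·3.90/0.6745 = 20.24.
So outliers lie outside [-0.44, 40.04].
40.7: M = 3.61 → outlier.

40.7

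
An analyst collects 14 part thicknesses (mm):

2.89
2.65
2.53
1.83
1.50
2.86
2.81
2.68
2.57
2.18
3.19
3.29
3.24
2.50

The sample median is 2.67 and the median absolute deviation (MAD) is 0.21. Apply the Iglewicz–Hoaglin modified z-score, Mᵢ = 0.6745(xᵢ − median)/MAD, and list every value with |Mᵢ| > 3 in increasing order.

|Mᵢ| > 3 ⇔ |xᵢ − 2.67| > 3·0.21/0.6745 = 0.93.
So outliers lie outside [1.74, 3.60].
1.50: M = -3.76 → outlier.

1.50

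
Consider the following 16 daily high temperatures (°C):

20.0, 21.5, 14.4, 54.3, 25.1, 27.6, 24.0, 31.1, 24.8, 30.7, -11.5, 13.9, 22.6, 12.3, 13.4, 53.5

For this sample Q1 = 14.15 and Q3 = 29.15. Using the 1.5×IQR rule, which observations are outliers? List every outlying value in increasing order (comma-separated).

IQR = Q3 − Q1 = 29.15 − 14.15 = 15.00.
Lower fence = Q1 − 1.5·IQR = 14.15 − 22.50 = -8.35.
Upper fence = Q3 + 1.5·IQR = 29.15 + 22.50 = 51.65.
-11.5 < -8.35 → outlier.
53.5 > 51.65 → outlier.
54.3 > 51.65 → outlier.
All remaining values lie within [-8.35, 51.65].

-11.5, 53.5, 54.3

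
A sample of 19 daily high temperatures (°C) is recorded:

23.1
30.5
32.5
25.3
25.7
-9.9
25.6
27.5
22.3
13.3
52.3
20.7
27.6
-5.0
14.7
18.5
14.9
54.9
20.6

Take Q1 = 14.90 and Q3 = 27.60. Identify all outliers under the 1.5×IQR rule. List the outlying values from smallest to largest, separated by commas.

-9.9, -5.0, 52.3, 54.9

IQR = Q3 − Q1 = 27.60 − 14.90 = 12.70.
Lower fence = Q1 − 1.5·IQR = 14.90 − 19.05 = -4.15.
Upper fence = Q3 + 1.5·IQR = 27.60 + 19.05 = 46.65.
-9.9 < -4.15 → outlier.
-5.0 < -4.15 → outlier.
52.3 > 46.65 → outlier.
54.9 > 46.65 → outlier.
All remaining values lie within [-4.15, 46.65].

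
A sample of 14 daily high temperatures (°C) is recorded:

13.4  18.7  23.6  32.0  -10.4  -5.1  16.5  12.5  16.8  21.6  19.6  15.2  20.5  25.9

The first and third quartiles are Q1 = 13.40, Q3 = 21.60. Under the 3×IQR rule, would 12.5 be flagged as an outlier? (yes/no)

IQR = Q3 − Q1 = 21.60 − 13.40 = 8.20.
Lower fence = Q1 − 3·IQR = 13.40 − 24.60 = -11.20.
Upper fence = Q3 + 3·IQR = 21.60 + 24.60 = 46.20.
12.5 lies within [-11.20, 46.20].

no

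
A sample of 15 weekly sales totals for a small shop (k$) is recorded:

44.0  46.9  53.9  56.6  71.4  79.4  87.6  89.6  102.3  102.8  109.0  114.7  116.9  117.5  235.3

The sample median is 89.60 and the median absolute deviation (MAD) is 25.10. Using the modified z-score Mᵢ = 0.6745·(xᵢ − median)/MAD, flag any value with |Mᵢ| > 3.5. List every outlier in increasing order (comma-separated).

|Mᵢ| > 3.5 ⇔ |xᵢ − 89.60| > 3.5·25.10/0.6745 = 130.24.
So outliers lie outside [-40.64, 219.84].
235.3: M = 3.92 → outlier.

235.3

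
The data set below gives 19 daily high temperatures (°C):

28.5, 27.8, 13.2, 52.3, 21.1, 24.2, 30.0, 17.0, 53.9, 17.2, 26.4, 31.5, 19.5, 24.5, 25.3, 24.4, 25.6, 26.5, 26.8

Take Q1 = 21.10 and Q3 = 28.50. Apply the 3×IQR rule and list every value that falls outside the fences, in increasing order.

IQR = Q3 − Q1 = 28.50 − 21.10 = 7.40.
Lower fence = Q1 − 3·IQR = 21.10 − 22.20 = -1.10.
Upper fence = Q3 + 3·IQR = 28.50 + 22.20 = 50.70.
52.3 > 50.70 → outlier.
53.9 > 50.70 → outlier.
All remaining values lie within [-1.10, 50.70].

52.3, 53.9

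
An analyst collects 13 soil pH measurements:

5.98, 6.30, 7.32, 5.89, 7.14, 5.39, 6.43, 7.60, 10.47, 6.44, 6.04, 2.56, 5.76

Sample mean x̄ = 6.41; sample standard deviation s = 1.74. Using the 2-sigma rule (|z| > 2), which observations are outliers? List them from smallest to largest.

Cutoffs at x̄ ± 2s: 6.41 ± 2·1.74 = [2.93, 9.89].
2.56: z = -2.21, |z| > 2 → outlier.
10.47: z = 2.33, |z| > 2 → outlier.
Every other value lies within [2.93, 9.89].

2.56, 10.47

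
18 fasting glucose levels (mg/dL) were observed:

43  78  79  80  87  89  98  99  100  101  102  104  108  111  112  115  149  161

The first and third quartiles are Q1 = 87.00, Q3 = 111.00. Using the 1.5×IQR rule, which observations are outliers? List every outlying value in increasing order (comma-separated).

IQR = Q3 − Q1 = 111.00 − 87.00 = 24.00.
Lower fence = Q1 − 1.5·IQR = 87.00 − 36.00 = 51.00.
Upper fence = Q3 + 1.5·IQR = 111.00 + 36.00 = 147.00.
43 < 51.00 → outlier.
149 > 147.00 → outlier.
161 > 147.00 → outlier.
All remaining values lie within [51.00, 147.00].

43, 149, 161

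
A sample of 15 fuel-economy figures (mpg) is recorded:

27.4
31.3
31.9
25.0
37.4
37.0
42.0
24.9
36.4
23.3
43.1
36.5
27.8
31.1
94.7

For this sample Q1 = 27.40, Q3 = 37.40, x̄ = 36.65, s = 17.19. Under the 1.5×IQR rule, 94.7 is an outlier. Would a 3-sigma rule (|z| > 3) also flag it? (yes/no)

z = (94.7 − 36.65) / 17.19 = 3.38.
|z| = 3.38 > 3.

yes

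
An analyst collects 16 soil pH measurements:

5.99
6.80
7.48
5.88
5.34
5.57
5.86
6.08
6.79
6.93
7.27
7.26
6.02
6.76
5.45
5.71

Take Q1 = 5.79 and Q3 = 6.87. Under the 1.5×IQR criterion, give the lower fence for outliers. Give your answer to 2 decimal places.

4.17

IQR = Q3 − Q1 = 6.87 − 5.79 = 1.08.
Lower fence = Q1 − 1.5·IQR = 5.79 − 1.62 = 4.17.
Upper fence = Q3 + 1.5·IQR = 6.87 + 1.62 = 8.49.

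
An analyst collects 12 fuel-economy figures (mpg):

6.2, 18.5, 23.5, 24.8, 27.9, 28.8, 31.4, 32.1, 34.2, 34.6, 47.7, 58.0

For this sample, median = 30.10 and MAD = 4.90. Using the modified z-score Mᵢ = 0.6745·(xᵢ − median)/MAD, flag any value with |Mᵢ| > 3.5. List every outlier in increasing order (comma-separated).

58.0

|Mᵢ| > 3.5 ⇔ |xᵢ − 30.10| > 3.5·4.90/0.6745 = 25.43.
So outliers lie outside [4.67, 55.53].
58.0: M = 3.84 → outlier.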